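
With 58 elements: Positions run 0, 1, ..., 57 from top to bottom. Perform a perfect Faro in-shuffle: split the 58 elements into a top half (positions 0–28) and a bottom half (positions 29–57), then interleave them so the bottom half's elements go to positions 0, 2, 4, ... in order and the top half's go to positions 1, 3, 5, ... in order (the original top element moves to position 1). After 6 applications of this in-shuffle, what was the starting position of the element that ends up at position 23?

51

Work backwards from position 23, undoing one in-shuffle at a time:
23 ← 11 ← 5 ← 2 ← 30 ← 44 ← 51
So the element now at position 23 started at position 51.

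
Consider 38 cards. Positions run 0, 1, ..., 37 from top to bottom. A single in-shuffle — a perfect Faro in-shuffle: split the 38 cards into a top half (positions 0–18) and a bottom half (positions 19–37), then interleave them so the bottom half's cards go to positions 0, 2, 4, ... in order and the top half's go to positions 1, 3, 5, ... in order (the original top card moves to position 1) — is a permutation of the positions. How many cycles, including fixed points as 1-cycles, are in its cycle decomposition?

Trace each unvisited position around until it returns:
(0 1 3 7 15 31 ... len 12) (2 5 11 23 8 17 ... len 12) (6 13 27 16 33 28 ... len 12) (12 25)
4 cycles in total.

4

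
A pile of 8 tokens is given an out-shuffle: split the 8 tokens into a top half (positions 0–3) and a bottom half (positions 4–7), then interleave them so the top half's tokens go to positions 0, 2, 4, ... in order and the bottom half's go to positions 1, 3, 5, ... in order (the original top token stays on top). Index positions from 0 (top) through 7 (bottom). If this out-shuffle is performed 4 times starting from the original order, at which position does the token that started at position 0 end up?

Position 0 is a fixed point of every out-shuffle, so the token never moves.

0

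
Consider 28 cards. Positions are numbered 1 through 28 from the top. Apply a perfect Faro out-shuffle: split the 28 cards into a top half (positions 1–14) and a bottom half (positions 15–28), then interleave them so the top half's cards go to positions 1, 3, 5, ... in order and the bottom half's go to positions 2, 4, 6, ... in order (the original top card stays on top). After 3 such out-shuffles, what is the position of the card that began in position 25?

4

Track the card's position through each out-shuffle:
25 → 22 → 16 → 4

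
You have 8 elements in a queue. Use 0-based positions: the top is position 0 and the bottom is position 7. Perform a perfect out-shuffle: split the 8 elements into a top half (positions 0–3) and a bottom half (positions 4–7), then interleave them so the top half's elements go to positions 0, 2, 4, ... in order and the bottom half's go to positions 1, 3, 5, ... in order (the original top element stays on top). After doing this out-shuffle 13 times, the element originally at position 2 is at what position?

4

Track position through each out-shuffle: 2 → 4 → 1 → 2 → 4 → ... (continuing for 13 shuffles total) → 4.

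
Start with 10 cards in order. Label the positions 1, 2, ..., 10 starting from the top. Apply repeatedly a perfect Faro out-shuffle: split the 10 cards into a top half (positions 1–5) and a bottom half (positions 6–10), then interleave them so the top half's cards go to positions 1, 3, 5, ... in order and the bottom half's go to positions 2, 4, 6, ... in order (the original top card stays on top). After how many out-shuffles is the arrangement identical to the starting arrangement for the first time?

The out-shuffle permutes the 10 positions with cycle lengths [1, 1, 2, 6].
Every card is home exactly when every cycle has completed a whole number of laps, i.e. after lcm(1, 2, 6) = 6 out-shuffles.

6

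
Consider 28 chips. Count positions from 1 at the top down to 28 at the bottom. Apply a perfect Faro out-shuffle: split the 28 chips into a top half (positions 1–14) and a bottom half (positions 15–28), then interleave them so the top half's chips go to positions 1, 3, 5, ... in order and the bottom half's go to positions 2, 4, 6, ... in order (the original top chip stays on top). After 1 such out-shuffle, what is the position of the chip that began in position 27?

Track the chip's position through each out-shuffle:
27 → 26

26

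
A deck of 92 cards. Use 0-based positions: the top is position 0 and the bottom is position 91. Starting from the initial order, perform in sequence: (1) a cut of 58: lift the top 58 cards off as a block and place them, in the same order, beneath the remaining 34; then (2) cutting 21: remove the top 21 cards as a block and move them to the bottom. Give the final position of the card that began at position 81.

Track the card from position 81 forward through each operation:
  after op 1 (cut 58): 81 → 23
  after op 2 (cut 21): 23 → 2

2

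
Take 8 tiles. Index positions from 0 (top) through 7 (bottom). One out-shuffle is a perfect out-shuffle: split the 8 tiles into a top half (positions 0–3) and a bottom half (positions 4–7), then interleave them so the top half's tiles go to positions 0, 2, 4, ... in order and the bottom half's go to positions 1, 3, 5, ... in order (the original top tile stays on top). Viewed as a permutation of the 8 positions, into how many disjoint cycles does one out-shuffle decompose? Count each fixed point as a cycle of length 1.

4

Trace each unvisited position around until it returns:
(0) (1 2 4) (3 6 5) (7)
4 cycles in total.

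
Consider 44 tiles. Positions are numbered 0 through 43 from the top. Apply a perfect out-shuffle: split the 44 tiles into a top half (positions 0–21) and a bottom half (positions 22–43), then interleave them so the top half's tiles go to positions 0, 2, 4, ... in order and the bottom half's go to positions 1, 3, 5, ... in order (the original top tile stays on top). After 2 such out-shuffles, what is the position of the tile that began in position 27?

22

Track the tile's position through each out-shuffle:
27 → 11 → 22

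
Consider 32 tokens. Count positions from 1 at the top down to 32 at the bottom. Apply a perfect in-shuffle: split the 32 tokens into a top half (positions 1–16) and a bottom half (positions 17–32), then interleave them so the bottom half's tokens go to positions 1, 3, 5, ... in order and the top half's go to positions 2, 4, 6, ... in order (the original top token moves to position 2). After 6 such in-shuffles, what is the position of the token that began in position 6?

21

Track the token's position through each in-shuffle:
6 → 12 → 24 → 15 → 30 → 27 → 21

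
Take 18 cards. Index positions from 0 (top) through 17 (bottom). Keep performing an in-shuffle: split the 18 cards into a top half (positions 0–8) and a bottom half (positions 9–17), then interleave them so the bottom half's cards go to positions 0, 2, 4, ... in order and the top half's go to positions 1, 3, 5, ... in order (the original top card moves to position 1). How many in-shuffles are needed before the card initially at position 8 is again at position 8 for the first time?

Follow position 8 under repeated in-shuffles:
8 → 17 → 16 → 14 → 10 → 2 → 5 → 11 → 4 → 9 → 0 → 1 → 3 → 7 → 15 → 12 → 6 → 13 → 8
It first returns after 18 in-shuffles.

18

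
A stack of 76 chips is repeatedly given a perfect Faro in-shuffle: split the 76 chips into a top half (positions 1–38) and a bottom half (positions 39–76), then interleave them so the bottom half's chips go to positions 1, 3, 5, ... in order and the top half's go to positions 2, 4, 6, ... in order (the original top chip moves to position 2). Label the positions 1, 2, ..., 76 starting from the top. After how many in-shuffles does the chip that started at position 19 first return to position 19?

Follow position 19 under repeated in-shuffles:
19 → 38 → 76 → 75 → 73 → 69 → 61 → 45 → ... → 19 (length 30)
It first returns after 30 in-shuffles.

30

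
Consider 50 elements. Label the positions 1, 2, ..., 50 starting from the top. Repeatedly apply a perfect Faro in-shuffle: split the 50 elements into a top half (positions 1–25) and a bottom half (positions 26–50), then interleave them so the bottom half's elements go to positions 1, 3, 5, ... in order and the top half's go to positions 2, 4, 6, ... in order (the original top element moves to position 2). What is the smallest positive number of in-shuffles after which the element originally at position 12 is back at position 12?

Follow position 12 under repeated in-shuffles:
12 → 24 → 48 → 45 → 39 → 27 → 3 → 6 → 12
It first returns after 8 in-shuffles.

8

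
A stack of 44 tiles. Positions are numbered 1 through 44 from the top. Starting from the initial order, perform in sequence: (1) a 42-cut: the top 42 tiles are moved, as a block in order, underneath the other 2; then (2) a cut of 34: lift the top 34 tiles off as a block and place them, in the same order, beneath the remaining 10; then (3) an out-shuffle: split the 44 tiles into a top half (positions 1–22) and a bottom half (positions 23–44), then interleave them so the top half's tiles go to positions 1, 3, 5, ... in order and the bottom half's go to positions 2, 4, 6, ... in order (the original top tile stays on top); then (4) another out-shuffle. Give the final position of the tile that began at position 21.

43

Track the tile from position 21 forward through each operation:
  after op 1 (cut 42): 21 → 23
  after op 2 (cut 34): 23 → 33
  after op 3 (out-shuffle): 33 → 22
  after op 4 (out-shuffle): 22 → 43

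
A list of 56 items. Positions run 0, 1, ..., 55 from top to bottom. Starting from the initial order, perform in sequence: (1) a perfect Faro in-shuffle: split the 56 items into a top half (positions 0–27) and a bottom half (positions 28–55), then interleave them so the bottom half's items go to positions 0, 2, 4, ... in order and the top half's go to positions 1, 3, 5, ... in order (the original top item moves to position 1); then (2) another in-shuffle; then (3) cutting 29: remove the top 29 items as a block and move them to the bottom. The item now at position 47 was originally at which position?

Undo the operations in reverse order, starting from position 47:
  undo op 3 (cut 29): 47 ← 20
  undo op 2 (in-shuffle, from bottom half): 20 ← 38
  undo op 1 (in-shuffle, from bottom half): 38 ← 47
So the item at position 47 came from original position 47.

47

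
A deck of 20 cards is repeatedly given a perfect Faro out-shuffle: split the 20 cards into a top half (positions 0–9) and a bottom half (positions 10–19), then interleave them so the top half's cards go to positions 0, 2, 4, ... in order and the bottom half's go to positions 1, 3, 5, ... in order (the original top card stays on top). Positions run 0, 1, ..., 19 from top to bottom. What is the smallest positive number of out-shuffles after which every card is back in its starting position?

18

The out-shuffle permutes the 20 positions with cycle lengths [1, 1, 18].
Every card is home exactly when every cycle has completed a whole number of laps, i.e. after lcm(1, 18) = 18 out-shuffles.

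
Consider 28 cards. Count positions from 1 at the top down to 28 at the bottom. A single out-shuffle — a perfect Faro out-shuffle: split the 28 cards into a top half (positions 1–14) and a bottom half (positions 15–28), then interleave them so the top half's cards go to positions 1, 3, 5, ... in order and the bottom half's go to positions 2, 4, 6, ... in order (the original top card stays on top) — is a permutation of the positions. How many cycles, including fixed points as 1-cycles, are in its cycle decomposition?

Trace each unvisited position around until it returns:
(1) (2 3 5 9 17 6 ... len 18) (4 7 13 25 22 16) (10 19) (28)
5 cycles in total.

5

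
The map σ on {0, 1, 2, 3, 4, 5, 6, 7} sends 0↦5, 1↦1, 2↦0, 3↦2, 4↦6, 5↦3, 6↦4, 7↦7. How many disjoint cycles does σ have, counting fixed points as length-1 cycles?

Cycle decomposition: (0 5 3 2) (1) (4 6) (7).
4 cycles.

4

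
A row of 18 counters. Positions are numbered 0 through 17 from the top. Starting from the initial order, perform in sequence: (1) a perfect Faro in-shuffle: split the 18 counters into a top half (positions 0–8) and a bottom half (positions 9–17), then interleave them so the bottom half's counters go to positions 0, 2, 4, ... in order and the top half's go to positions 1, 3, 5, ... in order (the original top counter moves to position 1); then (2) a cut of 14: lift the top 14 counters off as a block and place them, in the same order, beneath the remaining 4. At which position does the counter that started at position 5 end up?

15

Track the counter from position 5 forward through each operation:
  after op 1 (in-shuffle): 5 → 11
  after op 2 (cut 14): 11 → 15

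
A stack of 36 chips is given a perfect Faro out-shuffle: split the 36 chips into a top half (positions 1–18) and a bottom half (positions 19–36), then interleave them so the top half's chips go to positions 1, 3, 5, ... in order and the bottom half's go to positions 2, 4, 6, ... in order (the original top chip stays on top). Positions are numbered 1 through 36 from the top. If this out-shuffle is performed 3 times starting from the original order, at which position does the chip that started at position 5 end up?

Track the chip's position through each out-shuffle:
5 → 9 → 17 → 33

33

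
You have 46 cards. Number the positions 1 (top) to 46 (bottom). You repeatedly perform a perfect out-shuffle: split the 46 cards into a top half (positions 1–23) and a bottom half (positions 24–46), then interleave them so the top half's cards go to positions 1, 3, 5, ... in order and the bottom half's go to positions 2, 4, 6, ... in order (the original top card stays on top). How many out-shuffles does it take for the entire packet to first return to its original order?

12

The out-shuffle permutes the 46 positions with cycle lengths [1, 1, 2, 4, 4, 4, 6, 12, 12].
Every card is home exactly when every cycle has completed a whole number of laps, i.e. after lcm(1, 2, 4, 6, 12) = 12 out-shuffles.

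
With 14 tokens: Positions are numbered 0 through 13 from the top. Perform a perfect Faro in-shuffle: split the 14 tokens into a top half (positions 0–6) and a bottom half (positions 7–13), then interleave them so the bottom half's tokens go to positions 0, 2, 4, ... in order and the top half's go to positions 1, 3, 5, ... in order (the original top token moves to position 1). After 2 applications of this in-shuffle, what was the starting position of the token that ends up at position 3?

Work backwards from position 3, undoing one in-shuffle at a time:
3 ← 1 ← 0
So the token now at position 3 started at position 0.

0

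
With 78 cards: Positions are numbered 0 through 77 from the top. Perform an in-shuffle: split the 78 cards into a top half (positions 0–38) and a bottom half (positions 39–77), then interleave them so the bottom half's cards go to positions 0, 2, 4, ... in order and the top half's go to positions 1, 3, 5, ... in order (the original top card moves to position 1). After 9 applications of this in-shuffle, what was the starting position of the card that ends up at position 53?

42

Work backwards from position 53, undoing one in-shuffle at a time:
53 ← 26 ← 52 ← 65 ← 32 ← 55 ← 27 ← 13 ← 6 ← 42
So the card now at position 53 started at position 42.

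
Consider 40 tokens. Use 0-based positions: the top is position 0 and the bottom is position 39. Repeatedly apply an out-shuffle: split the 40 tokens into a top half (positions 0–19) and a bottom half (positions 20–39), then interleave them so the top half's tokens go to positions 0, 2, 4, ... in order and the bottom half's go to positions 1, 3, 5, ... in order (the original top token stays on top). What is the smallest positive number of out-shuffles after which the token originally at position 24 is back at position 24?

Follow position 24 under repeated out-shuffles:
24 → 9 → 18 → 36 → 33 → 27 → 15 → 30 → 21 → 3 → 6 → 12 → 24
It first returns after 12 out-shuffles.

12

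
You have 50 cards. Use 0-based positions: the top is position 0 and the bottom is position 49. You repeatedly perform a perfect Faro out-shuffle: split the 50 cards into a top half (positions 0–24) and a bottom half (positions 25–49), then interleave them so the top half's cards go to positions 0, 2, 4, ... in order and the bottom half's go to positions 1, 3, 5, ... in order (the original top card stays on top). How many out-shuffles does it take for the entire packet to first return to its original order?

21

The out-shuffle permutes the 50 positions with cycle lengths [1, 1, 3, 3, 21, 21].
Every card is home exactly when every cycle has completed a whole number of laps, i.e. after lcm(1, 3, 21) = 21 out-shuffles.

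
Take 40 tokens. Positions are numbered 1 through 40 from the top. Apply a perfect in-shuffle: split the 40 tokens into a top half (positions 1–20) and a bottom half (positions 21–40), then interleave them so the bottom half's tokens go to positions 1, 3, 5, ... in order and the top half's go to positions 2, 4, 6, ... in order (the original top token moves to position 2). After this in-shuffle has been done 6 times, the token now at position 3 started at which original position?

34

Work backwards from position 3, undoing one in-shuffle at a time:
3 ← 22 ← 11 ← 26 ← 13 ← 27 ← 34
So the token now at position 3 started at position 34.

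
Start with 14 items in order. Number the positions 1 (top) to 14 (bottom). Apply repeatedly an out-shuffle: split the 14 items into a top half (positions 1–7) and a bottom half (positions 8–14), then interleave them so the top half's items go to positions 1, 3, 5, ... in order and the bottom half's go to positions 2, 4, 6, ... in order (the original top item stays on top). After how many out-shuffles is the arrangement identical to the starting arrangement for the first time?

The out-shuffle permutes the 14 positions with cycle lengths [1, 1, 12].
Every item is home exactly when every cycle has completed a whole number of laps, i.e. after lcm(1, 12) = 12 out-shuffles.

12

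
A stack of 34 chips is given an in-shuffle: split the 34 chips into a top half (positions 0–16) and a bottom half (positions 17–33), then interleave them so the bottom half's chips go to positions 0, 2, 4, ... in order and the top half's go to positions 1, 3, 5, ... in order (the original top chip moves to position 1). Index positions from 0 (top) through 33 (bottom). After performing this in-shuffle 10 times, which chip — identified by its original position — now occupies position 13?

20

Work backwards from position 13, undoing one in-shuffle at a time:
13 ← 6 ← 20 ← 27 ← 13 ← 6 ← 20 ← 27 ← 13 ← 6 ← 20
So the chip now at position 13 started at position 20.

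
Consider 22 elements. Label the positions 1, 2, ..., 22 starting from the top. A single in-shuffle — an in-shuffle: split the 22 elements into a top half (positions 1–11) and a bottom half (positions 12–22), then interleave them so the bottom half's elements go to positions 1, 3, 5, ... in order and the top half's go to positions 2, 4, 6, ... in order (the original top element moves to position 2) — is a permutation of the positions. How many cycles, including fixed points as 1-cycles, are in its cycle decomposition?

Trace each unvisited position around until it returns:
(1 2 4 8 16 9 ... len 11) (5 10 20 17 11 22 ... len 11)
2 cycles in total.

2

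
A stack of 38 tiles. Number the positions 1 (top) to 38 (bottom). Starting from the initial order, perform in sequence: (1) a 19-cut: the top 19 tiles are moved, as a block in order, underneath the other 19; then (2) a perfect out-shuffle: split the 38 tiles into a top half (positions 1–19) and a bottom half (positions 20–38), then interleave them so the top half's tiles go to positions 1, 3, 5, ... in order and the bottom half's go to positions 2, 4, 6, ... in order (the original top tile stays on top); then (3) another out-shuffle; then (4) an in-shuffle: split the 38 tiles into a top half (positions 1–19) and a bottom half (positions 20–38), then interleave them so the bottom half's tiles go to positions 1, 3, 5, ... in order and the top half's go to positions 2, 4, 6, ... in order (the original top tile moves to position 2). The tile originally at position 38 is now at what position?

33

Track the tile from position 38 forward through each operation:
  after op 1 (cut 19): 38 → 19
  after op 2 (out-shuffle): 19 → 37
  after op 3 (out-shuffle): 37 → 36
  after op 4 (in-shuffle): 36 → 33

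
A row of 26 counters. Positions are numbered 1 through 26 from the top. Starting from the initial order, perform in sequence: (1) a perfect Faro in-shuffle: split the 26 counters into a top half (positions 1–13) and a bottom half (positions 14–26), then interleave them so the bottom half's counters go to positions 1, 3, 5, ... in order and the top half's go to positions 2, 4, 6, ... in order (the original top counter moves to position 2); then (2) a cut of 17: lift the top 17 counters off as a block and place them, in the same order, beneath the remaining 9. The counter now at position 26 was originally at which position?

Undo the operations in reverse order, starting from position 26:
  undo op 2 (cut 17): 26 ← 17
  undo op 1 (in-shuffle, from bottom half): 17 ← 22
So the counter at position 26 came from original position 22.

22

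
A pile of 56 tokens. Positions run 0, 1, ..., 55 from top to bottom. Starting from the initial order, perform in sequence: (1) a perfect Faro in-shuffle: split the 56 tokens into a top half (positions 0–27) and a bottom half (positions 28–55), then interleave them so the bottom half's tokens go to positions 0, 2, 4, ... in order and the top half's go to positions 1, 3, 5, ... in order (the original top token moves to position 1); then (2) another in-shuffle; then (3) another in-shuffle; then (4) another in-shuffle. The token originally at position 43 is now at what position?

19

Track the token from position 43 forward through each operation:
  after op 1 (in-shuffle): 43 → 30
  after op 2 (in-shuffle): 30 → 4
  after op 3 (in-shuffle): 4 → 9
  after op 4 (in-shuffle): 9 → 19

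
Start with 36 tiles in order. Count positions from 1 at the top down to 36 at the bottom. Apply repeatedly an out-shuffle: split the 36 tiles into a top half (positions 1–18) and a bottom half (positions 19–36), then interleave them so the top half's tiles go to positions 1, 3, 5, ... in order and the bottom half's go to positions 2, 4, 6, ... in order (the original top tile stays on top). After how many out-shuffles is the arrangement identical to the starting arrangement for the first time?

The out-shuffle permutes the 36 positions with cycle lengths [1, 1, 3, 3, 4, 12, 12].
Every tile is home exactly when every cycle has completed a whole number of laps, i.e. after lcm(1, 3, 4, 12) = 12 out-shuffles.

12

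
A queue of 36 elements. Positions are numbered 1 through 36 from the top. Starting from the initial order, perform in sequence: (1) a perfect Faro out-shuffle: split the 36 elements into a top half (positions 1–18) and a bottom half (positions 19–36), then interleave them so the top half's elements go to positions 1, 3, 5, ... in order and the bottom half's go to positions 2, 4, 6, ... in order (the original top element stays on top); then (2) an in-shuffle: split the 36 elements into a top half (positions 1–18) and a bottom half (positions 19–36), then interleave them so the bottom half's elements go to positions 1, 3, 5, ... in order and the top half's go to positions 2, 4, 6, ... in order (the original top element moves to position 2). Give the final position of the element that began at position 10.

Track the element from position 10 forward through each operation:
  after op 1 (out-shuffle): 10 → 19
  after op 2 (in-shuffle): 19 → 1

1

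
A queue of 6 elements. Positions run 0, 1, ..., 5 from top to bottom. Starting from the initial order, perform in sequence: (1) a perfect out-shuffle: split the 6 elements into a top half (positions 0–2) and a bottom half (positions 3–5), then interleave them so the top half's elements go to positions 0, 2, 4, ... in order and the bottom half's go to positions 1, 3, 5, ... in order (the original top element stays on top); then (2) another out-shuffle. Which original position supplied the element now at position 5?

Undo the operations in reverse order, starting from position 5:
  undo op 2 (out-shuffle, from bottom half): 5 ← 5
  undo op 1 (out-shuffle, from bottom half): 5 ← 5
So the element at position 5 came from original position 5.

5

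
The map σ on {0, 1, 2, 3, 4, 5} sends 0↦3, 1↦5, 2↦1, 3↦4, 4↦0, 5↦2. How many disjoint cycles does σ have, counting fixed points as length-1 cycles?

Cycle decomposition: (0 3 4) (1 5 2).
2 cycles.

2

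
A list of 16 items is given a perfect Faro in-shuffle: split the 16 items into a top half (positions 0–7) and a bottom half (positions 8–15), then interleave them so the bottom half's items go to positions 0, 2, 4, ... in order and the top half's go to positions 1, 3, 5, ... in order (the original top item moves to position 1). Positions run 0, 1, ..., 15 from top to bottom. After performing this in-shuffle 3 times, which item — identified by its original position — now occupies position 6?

Work backwards from position 6, undoing one in-shuffle at a time:
6 ← 11 ← 5 ← 2
So the item now at position 6 started at position 2.

2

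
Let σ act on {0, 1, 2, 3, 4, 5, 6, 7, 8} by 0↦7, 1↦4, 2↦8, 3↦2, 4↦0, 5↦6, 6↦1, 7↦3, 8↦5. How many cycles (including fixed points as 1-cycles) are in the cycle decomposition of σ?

1

Cycle decomposition: (0 7 3 2 8 5 6 1 4).
1 cycle.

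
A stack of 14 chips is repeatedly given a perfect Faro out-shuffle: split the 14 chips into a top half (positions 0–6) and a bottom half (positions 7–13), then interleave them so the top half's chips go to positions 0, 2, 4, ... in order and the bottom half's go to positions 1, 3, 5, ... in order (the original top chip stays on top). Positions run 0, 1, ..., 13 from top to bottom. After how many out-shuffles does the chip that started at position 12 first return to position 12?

12

Follow position 12 under repeated out-shuffles:
12 → 11 → 9 → 5 → 10 → 7 → 1 → 2 → 4 → 8 → 3 → 6 → 12
It first returns after 12 out-shuffles.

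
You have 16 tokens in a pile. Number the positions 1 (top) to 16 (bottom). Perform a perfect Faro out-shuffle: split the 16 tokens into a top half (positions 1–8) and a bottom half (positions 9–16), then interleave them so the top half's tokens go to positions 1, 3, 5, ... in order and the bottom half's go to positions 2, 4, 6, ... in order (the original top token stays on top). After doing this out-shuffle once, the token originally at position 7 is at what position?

Track the token's position through each out-shuffle:
7 → 13

13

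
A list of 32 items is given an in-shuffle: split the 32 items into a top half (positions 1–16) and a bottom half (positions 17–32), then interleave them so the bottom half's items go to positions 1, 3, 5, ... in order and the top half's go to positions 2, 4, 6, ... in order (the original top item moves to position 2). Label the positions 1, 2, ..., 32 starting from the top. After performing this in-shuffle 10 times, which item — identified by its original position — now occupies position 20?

Work backwards from position 20, undoing one in-shuffle at a time:
20 ← 10 ← 5 ← 19 ← 26 ← 13 ← 23 ← 28 ← 14 ← 7 ← 20
So the item now at position 20 started at position 20.

20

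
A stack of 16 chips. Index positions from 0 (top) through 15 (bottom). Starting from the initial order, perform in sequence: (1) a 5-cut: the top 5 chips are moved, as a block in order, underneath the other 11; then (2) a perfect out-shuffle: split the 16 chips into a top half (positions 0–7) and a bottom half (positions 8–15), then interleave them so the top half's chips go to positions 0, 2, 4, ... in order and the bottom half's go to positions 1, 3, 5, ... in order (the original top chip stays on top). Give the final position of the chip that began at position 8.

6

Track the chip from position 8 forward through each operation:
  after op 1 (cut 5): 8 → 3
  after op 2 (out-shuffle): 3 → 6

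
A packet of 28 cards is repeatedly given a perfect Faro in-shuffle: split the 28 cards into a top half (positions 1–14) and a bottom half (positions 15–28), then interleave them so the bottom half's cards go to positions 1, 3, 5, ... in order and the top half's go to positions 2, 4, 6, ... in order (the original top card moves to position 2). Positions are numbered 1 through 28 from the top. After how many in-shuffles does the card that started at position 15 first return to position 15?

Follow position 15 under repeated in-shuffles:
15 → 1 → 2 → 4 → 8 → 16 → 3 → 6 → ... → 15 (length 28)
It first returns after 28 in-shuffles.

28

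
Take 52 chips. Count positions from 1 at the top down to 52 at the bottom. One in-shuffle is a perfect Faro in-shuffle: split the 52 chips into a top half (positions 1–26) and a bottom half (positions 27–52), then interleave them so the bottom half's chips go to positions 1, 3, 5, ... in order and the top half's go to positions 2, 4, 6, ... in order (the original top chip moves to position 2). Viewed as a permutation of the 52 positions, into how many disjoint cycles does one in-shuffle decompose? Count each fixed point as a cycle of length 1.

1

Trace each unvisited position around until it returns:
(1 2 4 8 16 32 ... len 52)
1 cycle in total.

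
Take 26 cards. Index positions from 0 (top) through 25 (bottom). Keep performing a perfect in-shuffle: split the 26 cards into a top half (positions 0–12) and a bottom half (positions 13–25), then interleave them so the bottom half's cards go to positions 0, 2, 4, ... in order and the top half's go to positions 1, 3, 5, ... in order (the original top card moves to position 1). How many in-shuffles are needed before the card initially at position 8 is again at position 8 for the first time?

Follow position 8 under repeated in-shuffles:
8 → 17 → 8
It first returns after 2 in-shuffles.

2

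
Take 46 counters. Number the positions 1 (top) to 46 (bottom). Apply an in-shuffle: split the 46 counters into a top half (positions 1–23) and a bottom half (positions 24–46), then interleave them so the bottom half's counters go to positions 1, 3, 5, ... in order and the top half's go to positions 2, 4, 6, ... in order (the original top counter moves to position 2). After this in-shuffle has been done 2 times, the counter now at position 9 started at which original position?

14

Work backwards from position 9, undoing one in-shuffle at a time:
9 ← 28 ← 14
So the counter now at position 9 started at position 14.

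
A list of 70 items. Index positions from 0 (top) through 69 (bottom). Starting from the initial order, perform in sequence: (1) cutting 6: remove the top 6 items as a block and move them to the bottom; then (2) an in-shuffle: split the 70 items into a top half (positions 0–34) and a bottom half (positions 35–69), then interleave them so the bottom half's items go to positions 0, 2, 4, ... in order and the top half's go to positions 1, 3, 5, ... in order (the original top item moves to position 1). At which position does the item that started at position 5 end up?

Track the item from position 5 forward through each operation:
  after op 1 (cut 6): 5 → 69
  after op 2 (in-shuffle): 69 → 68

68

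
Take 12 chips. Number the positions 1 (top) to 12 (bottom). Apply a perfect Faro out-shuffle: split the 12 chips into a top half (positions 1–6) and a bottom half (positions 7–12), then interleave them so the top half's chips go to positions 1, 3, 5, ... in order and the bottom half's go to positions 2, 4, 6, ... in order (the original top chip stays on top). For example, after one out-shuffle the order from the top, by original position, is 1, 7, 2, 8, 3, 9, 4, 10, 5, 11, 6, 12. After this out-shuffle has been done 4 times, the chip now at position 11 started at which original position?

Work backwards from position 11, undoing one out-shuffle at a time:
11 ← 6 ← 9 ← 5 ← 3
So the chip now at position 11 started at position 3.

3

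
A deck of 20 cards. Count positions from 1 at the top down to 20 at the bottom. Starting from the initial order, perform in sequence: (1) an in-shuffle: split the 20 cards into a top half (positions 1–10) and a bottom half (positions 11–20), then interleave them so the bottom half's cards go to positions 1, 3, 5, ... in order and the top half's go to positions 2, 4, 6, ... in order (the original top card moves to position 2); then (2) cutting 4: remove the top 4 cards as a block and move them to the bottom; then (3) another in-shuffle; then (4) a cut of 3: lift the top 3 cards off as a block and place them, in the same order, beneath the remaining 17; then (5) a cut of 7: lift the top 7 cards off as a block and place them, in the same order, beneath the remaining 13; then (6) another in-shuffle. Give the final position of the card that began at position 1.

10

Track the card from position 1 forward through each operation:
  after op 1 (in-shuffle): 1 → 2
  after op 2 (cut 4): 2 → 18
  after op 3 (in-shuffle): 18 → 15
  after op 4 (cut 3): 15 → 12
  after op 5 (cut 7): 12 → 5
  after op 6 (in-shuffle): 5 → 10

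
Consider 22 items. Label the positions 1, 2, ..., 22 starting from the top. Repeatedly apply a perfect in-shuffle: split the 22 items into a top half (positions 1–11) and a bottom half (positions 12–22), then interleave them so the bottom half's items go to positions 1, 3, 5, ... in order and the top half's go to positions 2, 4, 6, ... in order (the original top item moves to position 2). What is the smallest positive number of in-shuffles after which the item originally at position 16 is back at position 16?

11

Follow position 16 under repeated in-shuffles:
16 → 9 → 18 → 13 → 3 → 6 → 12 → 1 → 2 → 4 → 8 → 16
It first returns after 11 in-shuffles.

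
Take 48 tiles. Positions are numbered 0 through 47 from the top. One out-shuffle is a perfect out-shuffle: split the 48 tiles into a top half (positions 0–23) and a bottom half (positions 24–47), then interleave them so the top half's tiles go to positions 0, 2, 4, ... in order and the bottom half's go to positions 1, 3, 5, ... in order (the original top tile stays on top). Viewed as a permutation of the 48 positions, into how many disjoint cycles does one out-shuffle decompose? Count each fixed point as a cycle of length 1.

Trace each unvisited position around until it returns:
(0) (1 2 4 8 16 32 ... len 23) (5 10 20 40 33 19 ... len 23) (47)
4 cycles in total.

4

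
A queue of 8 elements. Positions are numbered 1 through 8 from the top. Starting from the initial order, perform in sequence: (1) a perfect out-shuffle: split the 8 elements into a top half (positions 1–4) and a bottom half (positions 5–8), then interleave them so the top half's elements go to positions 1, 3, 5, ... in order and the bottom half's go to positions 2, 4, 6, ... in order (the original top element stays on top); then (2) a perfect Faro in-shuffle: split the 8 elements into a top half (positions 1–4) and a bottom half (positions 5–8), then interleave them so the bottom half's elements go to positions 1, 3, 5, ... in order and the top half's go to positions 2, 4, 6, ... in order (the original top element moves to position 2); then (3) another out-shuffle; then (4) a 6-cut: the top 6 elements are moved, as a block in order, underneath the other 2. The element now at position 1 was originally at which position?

Undo the operations in reverse order, starting from position 1:
  undo op 4 (cut 6): 1 ← 7
  undo op 3 (out-shuffle, from top half): 7 ← 4
  undo op 2 (in-shuffle, from top half): 4 ← 2
  undo op 1 (out-shuffle, from bottom half): 2 ← 5
So the element at position 1 came from original position 5.

5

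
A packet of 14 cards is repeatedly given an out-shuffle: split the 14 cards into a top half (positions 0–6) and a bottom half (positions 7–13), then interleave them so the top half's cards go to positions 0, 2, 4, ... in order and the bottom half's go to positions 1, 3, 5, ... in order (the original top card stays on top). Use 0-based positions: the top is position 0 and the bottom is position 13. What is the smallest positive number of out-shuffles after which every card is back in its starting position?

12

The out-shuffle permutes the 14 positions with cycle lengths [1, 1, 12].
Every card is home exactly when every cycle has completed a whole number of laps, i.e. after lcm(1, 12) = 12 out-shuffles.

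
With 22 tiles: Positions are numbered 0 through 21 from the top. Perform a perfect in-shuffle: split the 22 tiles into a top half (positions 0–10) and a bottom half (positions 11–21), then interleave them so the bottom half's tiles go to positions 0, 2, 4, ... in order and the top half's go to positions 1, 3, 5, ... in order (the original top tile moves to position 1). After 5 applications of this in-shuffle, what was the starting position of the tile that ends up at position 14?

Work backwards from position 14, undoing one in-shuffle at a time:
14 ← 18 ← 20 ← 21 ← 10 ← 16
So the tile now at position 14 started at position 16.

16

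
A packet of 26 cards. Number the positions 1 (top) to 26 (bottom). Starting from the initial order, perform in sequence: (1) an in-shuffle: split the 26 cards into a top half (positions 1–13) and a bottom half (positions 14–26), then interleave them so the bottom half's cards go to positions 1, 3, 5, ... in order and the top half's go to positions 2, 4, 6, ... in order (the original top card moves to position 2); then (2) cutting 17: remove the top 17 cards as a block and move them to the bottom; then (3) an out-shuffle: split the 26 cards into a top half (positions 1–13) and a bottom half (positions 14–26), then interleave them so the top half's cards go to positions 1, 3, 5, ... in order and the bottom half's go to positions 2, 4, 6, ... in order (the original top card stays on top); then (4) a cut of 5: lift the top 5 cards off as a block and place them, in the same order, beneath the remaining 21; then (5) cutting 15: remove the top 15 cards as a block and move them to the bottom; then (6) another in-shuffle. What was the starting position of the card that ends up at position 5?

Undo the operations in reverse order, starting from position 5:
  undo op 6 (in-shuffle, from bottom half): 5 ← 16
  undo op 5 (cut 15): 16 ← 5
  undo op 4 (cut 5): 5 ← 10
  undo op 3 (out-shuffle, from bottom half): 10 ← 18
  undo op 2 (cut 17): 18 ← 9
  undo op 1 (in-shuffle, from bottom half): 9 ← 18
So the card at position 5 came from original position 18.

18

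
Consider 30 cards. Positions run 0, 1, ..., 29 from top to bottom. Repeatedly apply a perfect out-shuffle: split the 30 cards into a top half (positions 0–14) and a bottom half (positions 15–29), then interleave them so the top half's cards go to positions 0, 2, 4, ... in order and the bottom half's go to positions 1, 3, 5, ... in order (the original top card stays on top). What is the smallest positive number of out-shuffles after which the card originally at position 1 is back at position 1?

28

Follow position 1 under repeated out-shuffles:
1 → 2 → 4 → 8 → 16 → 3 → 6 → 12 → ... → 1 (length 28)
It first returns after 28 out-shuffles.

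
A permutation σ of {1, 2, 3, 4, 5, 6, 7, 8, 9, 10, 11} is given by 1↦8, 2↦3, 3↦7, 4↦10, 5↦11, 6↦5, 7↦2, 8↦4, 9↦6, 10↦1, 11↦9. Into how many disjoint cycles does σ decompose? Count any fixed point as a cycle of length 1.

Cycle decomposition: (1 8 4 10) (2 3 7) (5 11 9 6).
3 cycles.

3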